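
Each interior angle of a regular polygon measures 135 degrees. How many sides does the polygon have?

Each interior angle of a regular n-gon is (n - 2) * 180 / n.
Setting this equal to 135:
(n - 2) * 180 / n = 135
Each exterior angle = 180 - 135 = 45 degrees.
Since exterior angles sum to 360: n = 360 / 45 = 8.

8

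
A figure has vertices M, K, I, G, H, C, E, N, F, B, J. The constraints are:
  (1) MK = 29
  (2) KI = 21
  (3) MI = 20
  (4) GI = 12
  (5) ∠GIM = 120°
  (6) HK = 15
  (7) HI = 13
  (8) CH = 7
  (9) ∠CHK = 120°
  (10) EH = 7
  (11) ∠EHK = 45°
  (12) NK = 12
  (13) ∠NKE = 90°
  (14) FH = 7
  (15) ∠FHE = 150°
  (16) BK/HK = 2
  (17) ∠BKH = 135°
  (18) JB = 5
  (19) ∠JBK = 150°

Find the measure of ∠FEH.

Step 1: By the law of cosines on triangle EHF: EF² = 7² + 7² − 2·7·7·cos(150°) = 182.87, so EF ≈ 13.52.
Step 2: By the inverse law of cosines on triangle FEH: cos(∠FEH) = (13.52² + 7² − 7²) / (2·13.52·7) = 182.87/189.32 = 0.9659, so ∠FEH = 15°.

Therefore, the measure of angle ∠FEH = 15°.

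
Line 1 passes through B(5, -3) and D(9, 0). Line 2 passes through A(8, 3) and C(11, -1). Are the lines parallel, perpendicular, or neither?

Slope of line 1: m1 = (0 - -3)/(9 - 5) = 3/4 = 3/4
Slope of line 2: m2 = (-1 - 3)/(11 - 8) = -4/3 = -4/3
m1 * m2 = (3/4) * (-4/3) = -1 = -1, so the lines are perpendicular.

Perpendicular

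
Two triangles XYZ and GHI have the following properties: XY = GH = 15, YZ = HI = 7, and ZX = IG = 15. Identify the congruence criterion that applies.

The given information matches SSS: All three pairs of corresponding sides are equal (Side-Side-Side).

SSS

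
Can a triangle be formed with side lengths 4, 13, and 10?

Check all three triangle inequalities:
4 + 13 = 17 > 10 ✓
4 + 10 = 14 > 13 ✓
13 + 10 = 23 > 4 ✓
All conditions hold, so these sides form a valid triangle.

Yes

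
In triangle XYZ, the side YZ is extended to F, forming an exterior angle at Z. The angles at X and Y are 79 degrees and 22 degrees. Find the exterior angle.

The interior angle at Z is 180 - 79 - 22 = 79 degrees.
The exterior angle and interior angle at Z are supplementary:
Exterior angle = 180 - 79 = 101 degrees.

101 degrees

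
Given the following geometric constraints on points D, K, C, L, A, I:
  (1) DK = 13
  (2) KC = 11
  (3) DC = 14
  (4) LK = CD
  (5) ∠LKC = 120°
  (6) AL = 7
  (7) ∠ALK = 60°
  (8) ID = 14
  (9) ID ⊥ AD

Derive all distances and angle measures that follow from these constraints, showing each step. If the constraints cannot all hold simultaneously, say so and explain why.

The constraints are consistent.

From the given relations:
  LK = CD = 14

Step 1: From KL = 14, LA = 7, and ∠KLA = 60°, by the law of cosines:
  KA² = KL² + LA² - 2·KL·LA·cos(60°) = 196 + 49 - 98 = 147
  KA = 7·√3

Step 2: From CK = 11, KL = 14, and ∠CKL = 120°, by the law of cosines:
  CL² = CK² + KL² - 2·CK·KL·cos(120°) = 121 + 196 + 154 = 471
  CL ≈ 21.7

Step 3: From DC = 14, DK = 13, CK = 11, by the inverse law of cosines:
  cos(∠CDK) = (DC² + DK² - CK²) / (2·DC·DK)
  ∠CDK = 47.91°

Step 4: From KC = 11, KD = 13, CD = 14, by the inverse law of cosines:
  cos(∠CKD) = (KC² + KD² - CD²) / (2·KC·KD)
  ∠CKD = 70.81°

Step 5: From CD = 14, CK = 11, DK = 13, by the inverse law of cosines:
  cos(∠DCK) = (CD² + CK² - DK²) / (2·CD·CK)
  ∠DCK = 61.28°

Step 6: From KA = 7·√3, KL = 14, AL = 7, by the inverse law of cosines:
  cos(∠AKL) = (KA² + KL² - AL²) / (2·KA·KL)
  ∠AKL = 30°

Step 7: From CK = 11, CL = 21.7, KL = 14, by the inverse law of cosines:
  cos(∠KCL) = (CK² + CL² - KL²) / (2·CK·CL)
  ∠KCL = 33.96°

Step 8: From LC = 21.7, LK = 14, CK = 11, by the inverse law of cosines:
  cos(∠CLK) = (LC² + LK² - CK²) / (2·LC·LK)
  ∠CLK = 26.04°

Step 9: From AK = 7·√3, AL = 7, KL = 14, by the inverse law of cosines:
  cos(∠KAL) = (AK² + AL² - KL²) / (2·AK·AL)
  ∠KAL = 90°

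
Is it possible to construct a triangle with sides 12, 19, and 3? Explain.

Check the triangle inequality: 12 + 3 = 15 ≤ 19.
Since the sum of two sides does not exceed the third, no triangle can be formed.

No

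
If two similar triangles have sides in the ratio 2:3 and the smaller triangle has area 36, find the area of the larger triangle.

The ratio of areas of similar triangles = (side ratio)^2.
Side ratio = 2:3, so area ratio = 4:9.
Area of the larger triangle / Area of the smaller triangle = 9/4
Area of the larger triangle = 36 * 9/4 = 81

81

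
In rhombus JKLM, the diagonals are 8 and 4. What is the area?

Area = (8 * 4) / 2 = 32 / 2 = 16

16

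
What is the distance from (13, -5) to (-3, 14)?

d = sqrt((-16)^2 + (19)^2) = sqrt(617)

sqrt(617)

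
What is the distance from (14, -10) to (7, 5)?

d = sqrt((7 - 14)^2 + (5 - -10)^2)
d = sqrt(-7^2 + 15^2)
d = sqrt(49 + 225)
d = sqrt(274)

sqrt(274)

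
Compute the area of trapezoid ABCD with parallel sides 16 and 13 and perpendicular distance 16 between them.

Area = (16 + 13) * 16 / 2 = 464 / 2 = 232

232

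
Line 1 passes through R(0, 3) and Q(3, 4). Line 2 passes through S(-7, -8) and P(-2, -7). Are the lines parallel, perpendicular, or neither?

Slope of line 1: m1 = (4 - 3)/(3 - 0) = 1/3 = 1/3
Slope of line 2: m2 = (-7 - -8)/(-2 - -7) = 1/5 = 1/5
For parallel lines we need equal slopes: 1/3 != 1/5.
For perpendicular lines we need m1*m2 = -1: (1/3)(1/5) = 1/15 != -1.
Since neither condition holds, the lines are neither parallel nor perpendicular.

Neither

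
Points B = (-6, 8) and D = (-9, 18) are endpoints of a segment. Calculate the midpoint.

The midpoint is the point halfway along the segment.
Move half the horizontal distance: -6 + (-9 - -6)/2 = -6 + -3/2 = -15/2
Move half the vertical distance: 8 + (18 - 8)/2 = 8 + 10/2 = 13
Midpoint = (-15/2, 13)

(-15/2, 13)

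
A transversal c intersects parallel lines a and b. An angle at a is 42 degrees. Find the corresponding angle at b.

Corresponding angles are equal: 42 degrees.

42 degrees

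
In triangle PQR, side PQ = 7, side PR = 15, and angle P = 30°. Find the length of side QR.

Law of cosines: QR^2 = 7^2 + 15^2 - 2(7)(15)cos(30°) = 274 - 105*sqrt(3), so QR = sqrt(274 - 105*sqrt(3)).

sqrt(274 - 105*sqrt(3))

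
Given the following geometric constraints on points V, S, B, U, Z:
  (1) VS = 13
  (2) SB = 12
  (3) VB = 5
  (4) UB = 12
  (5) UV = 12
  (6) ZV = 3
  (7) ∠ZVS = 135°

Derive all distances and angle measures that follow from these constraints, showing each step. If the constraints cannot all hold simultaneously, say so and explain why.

The constraints are consistent.

Step 1: From SV = 13, VZ = 3, and ∠SVZ = 135°, by the law of cosines:
  SZ² = SV² + VZ² - 2·SV·VZ·cos(135°) = 169 + 9 + 55.15 = 233.2
  SZ ≈ 15.27

Step 2: From VB = 5, VS = 13, BS = 12, by the inverse law of cosines:
  cos(∠BVS) = (VB² + VS² - BS²) / (2·VB·VS)
  ∠BVS = 67.38°

Step 3: From VB = 5, VU = 12, BU = 12, by the inverse law of cosines:
  cos(∠BVU) = (VB² + VU² - BU²) / (2·VB·VU)
  ∠BVU = 77.98°

Step 4: From SB = 12, SV = 13, BV = 5, by the inverse law of cosines:
  cos(∠BSV) = (SB² + SV² - BV²) / (2·SB·SV)
  ∠BSV = 22.62°

Step 5: From BS = 12, BV = 5, SV = 13, by the inverse law of cosines:
  cos(∠SBV) = (BS² + BV² - SV²) / (2·BS·BV)
  ∠SBV = 90°

Step 6: From BU = 12, BV = 5, UV = 12, by the inverse law of cosines:
  cos(∠UBV) = (BU² + BV² - UV²) / (2·BU·BV)
  ∠UBV = 77.98°

Step 7: From UB = 12, UV = 12, BV = 5, by the inverse law of cosines:
  cos(∠BUV) = (UB² + UV² - BV²) / (2·UB·UV)
  ∠BUV = 24.05°

Step 8: From SV = 13, SZ = 15.27, VZ = 3, by the inverse law of cosines:
  cos(∠VSZ) = (SV² + SZ² - VZ²) / (2·SV·SZ)
  ∠VSZ = 7.99°

Step 9: From ZS = 15.27, ZV = 3, SV = 13, by the inverse law of cosines:
  cos(∠SZV) = (ZS² + ZV² - SV²) / (2·ZS·ZV)
  ∠SZV = 37.01°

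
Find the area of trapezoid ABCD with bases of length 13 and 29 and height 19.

Area = (13 + 29) * 19 / 2 = 798 / 2 = 399

399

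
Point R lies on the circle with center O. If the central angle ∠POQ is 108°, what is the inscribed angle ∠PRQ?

By the inscribed angle theorem, the inscribed angle is half the central angle.
Inscribed angle = 108° / 2 = 54°

54°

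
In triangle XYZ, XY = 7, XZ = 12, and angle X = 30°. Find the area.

Area = (1/2) * XY * XZ * sin(X)
Area = (1/2) * 7 * 12 * sin(30°)
Area = (1/2) * 7 * 12 * 1/2
Area = 21

21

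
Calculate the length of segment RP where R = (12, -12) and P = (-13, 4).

d = sqrt((-25)^2 + (16)^2) = sqrt(881)

sqrt(881)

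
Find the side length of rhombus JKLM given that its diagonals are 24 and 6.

Half-diagonals are 12 and 3. side = sqrt(12^2 + 3^2) = sqrt(153) = 3*sqrt(17)

3*sqrt(17)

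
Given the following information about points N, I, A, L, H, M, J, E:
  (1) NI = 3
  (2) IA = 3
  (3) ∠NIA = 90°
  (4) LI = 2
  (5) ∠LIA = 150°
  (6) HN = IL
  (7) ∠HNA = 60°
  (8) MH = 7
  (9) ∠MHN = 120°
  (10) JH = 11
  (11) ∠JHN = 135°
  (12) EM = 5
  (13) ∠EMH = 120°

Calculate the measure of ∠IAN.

Step 1: By the law of cosines on triangle AIN: AN² = 3² + 3² − 2·3·3·cos(90°) = 18, so AN = 3·√2.
Step 2: By the inverse law of cosines on triangle IAN: cos(∠IAN) = (3² + (3·√2)² − 3²) / (2·3·3·√2) = 18/25.46 = 0.7071, so ∠IAN = 45°.

Therefore, the measure of angle ∠IAN = 45°.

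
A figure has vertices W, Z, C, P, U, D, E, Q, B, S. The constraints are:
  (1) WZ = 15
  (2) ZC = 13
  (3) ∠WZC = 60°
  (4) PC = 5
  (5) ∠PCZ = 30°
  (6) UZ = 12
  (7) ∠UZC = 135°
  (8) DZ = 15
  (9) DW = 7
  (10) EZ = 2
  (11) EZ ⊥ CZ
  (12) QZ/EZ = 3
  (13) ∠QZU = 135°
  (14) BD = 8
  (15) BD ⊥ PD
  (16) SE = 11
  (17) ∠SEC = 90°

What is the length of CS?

Step 1: By the law of cosines on triangle EZC: EC² = 2² + 13² − 2·2·13·cos(90°) = 173, so EC = √173.
Step 2: By the law of cosines on triangle CES: CS² = √173² + 11² − 2·√173·11·cos(90°) = 294, so CS = 7·√6.

Therefore, the length of CS = 7·√6.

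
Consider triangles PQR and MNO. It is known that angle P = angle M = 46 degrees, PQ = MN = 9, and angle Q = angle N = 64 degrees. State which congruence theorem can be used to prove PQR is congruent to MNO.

Consider the given information: angle P = angle M = 46 degrees, PQ = MN = 9, and angle Q = angle N = 64 degrees
This is not SSS or HL: SSS requires all three pairs of sides, but we don't have that. HL only applies to right triangles with matching hypotenuse and leg.
The correct criterion is ASA. Two pairs of corresponding angles and the included side are equal (Angle-Side-Angle).

ASA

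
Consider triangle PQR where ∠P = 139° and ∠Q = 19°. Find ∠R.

Let angle R = x. Then 139 + 19 + x = 180.
x = 180 - 158 = 22 degrees.

22 degrees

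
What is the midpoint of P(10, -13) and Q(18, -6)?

The midpoint is the average of the coordinates:
x: (10 + 18)/2 = 14
y: (-13 + -6)/2 = -19/2
Midpoint = (14, -19/2)

(14, -19/2)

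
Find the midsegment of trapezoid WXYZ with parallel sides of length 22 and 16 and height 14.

The midsegment (median) of a trapezoid connects the midpoints of the non-parallel sides.
Its length is the average of the two bases: (22 + 16) / 2 = 19.

19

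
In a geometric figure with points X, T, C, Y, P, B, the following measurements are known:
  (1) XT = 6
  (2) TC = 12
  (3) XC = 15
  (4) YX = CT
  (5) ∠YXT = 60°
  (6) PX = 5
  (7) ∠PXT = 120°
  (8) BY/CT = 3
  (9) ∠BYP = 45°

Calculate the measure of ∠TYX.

From the given relations: YX = CT = 12.
Step 1: By the law of cosines on triangle YXT: YT² = 12² + 6² − 2·12·6·cos(60°) = 108, so YT = 6·√3.
Step 2: By the inverse law of cosines on triangle TYX: cos(∠TYX) = ((6·√3)² + 12² − 6²) / (2·6·√3·12) = 216/249.42 = 0.866, so ∠TYX = 30°.

Therefore, the measure of angle ∠TYX = 30°.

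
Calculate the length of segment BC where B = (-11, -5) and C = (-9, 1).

d = sqrt((2)^2 + (6)^2) = sqrt(40) = 2*sqrt(10)

2*sqrt(10)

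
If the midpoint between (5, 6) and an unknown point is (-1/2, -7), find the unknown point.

Using the midpoint formula: M = ((x1 + x2)/2, (y1 + y2)/2)
We know M = (-1/2, -7) and P = (5, 6)
For x: -1/2 = (5 + x2)/2, so x2 = 2*-1/2 - 5 = -6
For y: -7 = (6 + y2)/2, so y2 = 2*-7 - 6 = -20
S = (-6, -20)

(-6, -20)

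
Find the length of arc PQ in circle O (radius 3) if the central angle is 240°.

The full circumference is 2πr = 2π(3) = 6*pi.
The arc spans 240° out of 360°, which is a fraction of 2/3.
Arc length = 6*pi × 2/3 = 4*pi.

4*pi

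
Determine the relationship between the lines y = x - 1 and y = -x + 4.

Slope of line 1: m1 = 1
Slope of line 2: m2 = -1
m1 * m2 = -1, so perpendicular.

Perpendicular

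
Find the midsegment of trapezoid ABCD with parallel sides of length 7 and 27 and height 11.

The midsegment (median) of a trapezoid connects the midpoints of the non-parallel sides.
Its length is the average of the two bases: (7 + 27) / 2 = 17.

17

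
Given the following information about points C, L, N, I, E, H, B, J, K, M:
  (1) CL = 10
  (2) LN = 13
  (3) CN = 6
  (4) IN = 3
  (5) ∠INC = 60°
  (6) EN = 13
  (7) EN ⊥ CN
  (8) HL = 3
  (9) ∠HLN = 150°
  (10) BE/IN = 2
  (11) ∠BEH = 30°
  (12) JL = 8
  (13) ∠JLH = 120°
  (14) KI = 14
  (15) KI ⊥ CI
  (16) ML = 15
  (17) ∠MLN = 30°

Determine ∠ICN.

Step 1: By the law of cosines on triangle CNI: CI² = 6² + 3² − 2·6·3·cos(60°) = 27, so CI = 3·√3.
Step 2: By the inverse law of cosines on triangle ICN: cos(∠ICN) = ((3·√3)² + 6² − 3²) / (2·3·√3·6) = 54/62.35 = 0.866, so ∠ICN = 30°.

Therefore, the measure of angle ∠ICN = 30°.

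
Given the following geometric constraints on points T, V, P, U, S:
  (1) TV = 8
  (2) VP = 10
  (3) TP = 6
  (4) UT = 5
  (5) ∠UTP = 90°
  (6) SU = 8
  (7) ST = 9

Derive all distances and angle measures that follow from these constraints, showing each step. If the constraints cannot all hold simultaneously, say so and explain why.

The constraints are consistent.

Step 1: From PT = 6, TU = 5, and ∠PTU = 90°, by the law of cosines:
  PU² = PT² + TU² - 2·PT·TU·cos(90°) = 36 + 25 - 0 = 61
  PU = √61

Step 2: From TP = 6, TV = 8, PV = 10, by the inverse law of cosines:
  cos(∠PTV) = (TP² + TV² - PV²) / (2·TP·TV)
  ∠PTV = 90°

Step 3: From TS = 9, TU = 5, SU = 8, by the inverse law of cosines:
  cos(∠STU) = (TS² + TU² - SU²) / (2·TS·TU)
  ∠STU = 62.18°

Step 4: From VP = 10, VT = 8, PT = 6, by the inverse law of cosines:
  cos(∠PVT) = (VP² + VT² - PT²) / (2·VP·VT)
  ∠PVT = 36.87°

Step 5: From PT = 6, PV = 10, TV = 8, by the inverse law of cosines:
  cos(∠TPV) = (PT² + PV² - TV²) / (2·PT·PV)
  ∠TPV = 53.13°

Step 6: From US = 8, UT = 5, ST = 9, by the inverse law of cosines:
  cos(∠SUT) = (US² + UT² - ST²) / (2·US·UT)
  ∠SUT = 84.26°

Step 7: From ST = 9, SU = 8, TU = 5, by the inverse law of cosines:
  cos(∠TSU) = (ST² + SU² - TU²) / (2·ST·SU)
  ∠TSU = 33.56°

Step 8: From PT = 6, PU = √61, TU = 5, by the inverse law of cosines:
  cos(∠TPU) = (PT² + PU² - TU²) / (2·PT·PU)
  ∠TPU = 39.81°

Step 9: From UP = √61, UT = 5, PT = 6, by the inverse law of cosines:
  cos(∠PUT) = (UP² + UT² - PT²) / (2·UP·UT)
  ∠PUT = 50.19°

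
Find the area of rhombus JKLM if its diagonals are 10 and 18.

The diagonals of a rhombus divide it into four right triangles.
Each triangle has legs 10/ 2 = 5 and 18/2 = 9, so each has area (1/2)*5*9 = 45/2.
Four such triangles give total area = (d1 * d2) / 2 = 90.

90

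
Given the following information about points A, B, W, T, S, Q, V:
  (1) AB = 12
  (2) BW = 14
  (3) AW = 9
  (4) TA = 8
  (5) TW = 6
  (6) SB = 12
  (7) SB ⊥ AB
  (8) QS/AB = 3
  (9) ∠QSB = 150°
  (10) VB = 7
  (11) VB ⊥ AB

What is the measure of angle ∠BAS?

Step 1: By the law of cosines on triangle ABS: AS² = 12² + 12² − 2·12·12·cos(90°) = 288, so AS = 12·√2.
Step 2: By the inverse law of cosines on triangle BAS: cos(∠BAS) = (12² + (12·√2)² − 12²) / (2·12·12·√2) = 288/407.29 = 0.7071, so ∠BAS = 45°.

Therefore, the measure of angle ∠BAS = 45°.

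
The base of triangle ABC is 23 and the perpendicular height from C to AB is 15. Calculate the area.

A triangle's area is half the area of a rectangle with the same base and height.
Area = (1/2) * 23 * 15 = 345/2.

345/2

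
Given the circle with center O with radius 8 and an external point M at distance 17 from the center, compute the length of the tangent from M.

The tangent, radius, and line from the external point to the center form a right triangle.
The right angle is where the tangent meets the radius.
By the Pythagorean theorem: tangent² + 8² = 17²
tangent² = 289 - 64 = 225
tangent = 15

15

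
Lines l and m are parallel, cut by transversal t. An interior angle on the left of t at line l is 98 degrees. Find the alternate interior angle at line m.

Alternate interior angles are equal: 98 degrees.

98 degrees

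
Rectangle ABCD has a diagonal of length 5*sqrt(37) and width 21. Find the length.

b = sqrt(d^2 - a^2) = sqrt(925 - 441) = sqrt(484) = 22

22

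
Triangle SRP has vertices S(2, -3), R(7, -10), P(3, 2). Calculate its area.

The Shoelace formula computes the area from vertex coordinates by summing cross products.
For vertices (2,-3), (7,-10), (3,2):
Signed sum = 2*-10 - 7*-3 + 7*2 - 3*-10 + 3*-3 - 2*2
= 1 + 44 + -13 = 32
Area = (1/2)|32| = 16.

16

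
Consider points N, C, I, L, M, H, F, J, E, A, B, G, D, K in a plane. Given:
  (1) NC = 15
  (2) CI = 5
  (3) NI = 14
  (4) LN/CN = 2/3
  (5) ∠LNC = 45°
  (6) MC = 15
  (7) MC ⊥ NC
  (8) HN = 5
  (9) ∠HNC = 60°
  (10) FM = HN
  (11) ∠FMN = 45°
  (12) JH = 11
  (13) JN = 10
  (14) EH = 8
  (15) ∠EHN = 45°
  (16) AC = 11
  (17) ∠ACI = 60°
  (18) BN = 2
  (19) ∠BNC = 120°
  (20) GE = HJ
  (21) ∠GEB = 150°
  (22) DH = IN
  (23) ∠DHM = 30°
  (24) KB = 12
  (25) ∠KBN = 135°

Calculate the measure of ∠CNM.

Step 1: By the law of cosines on triangle NCM: NM² = 15² + 15² − 2·15·15·cos(90°) = 450, so NM = 15·√2.
Step 2: By the inverse law of cosines on triangle CNM: cos(∠CNM) = (15² + (15·√2)² − 15²) / (2·15·15·√2) = 450/636.4 = 0.7071, so ∠CNM = 45°.

Therefore, the measure of angle ∠CNM = 45°.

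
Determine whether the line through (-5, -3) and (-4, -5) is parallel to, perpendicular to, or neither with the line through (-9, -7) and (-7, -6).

Slope of line 1: m1 = (-5 - -3)/(-4 - -5) = -2/1 = -2
Slope of line 2: m2 = (-6 - -7)/(-7 - -9) = 1/2 = 1/2
m1 * m2 = (-2) * (1/2) = -1 = -1, so the lines are perpendicular.

Perpendicular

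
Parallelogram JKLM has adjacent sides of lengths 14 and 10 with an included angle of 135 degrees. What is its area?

Area = 14 * 10 * sin(135°) = 140 * sqrt(2)/2 = 70*sqrt(2)

70*sqrt(2)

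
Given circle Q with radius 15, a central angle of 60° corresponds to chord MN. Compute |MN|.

Drop a perpendicular from the center to the chord, bisecting both the chord and the central angle.
Each half-chord = r sin(θ/2) = 15 sin(30°).
The full chord = 2 × 15 × sin(30°) = 15.

15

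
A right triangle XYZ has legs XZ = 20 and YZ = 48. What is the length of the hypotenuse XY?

In a right triangle, the square of the hypotenuse equals the sum of the squares of the two legs.
The legs are 20 and 48, so the hypotenuse = sqrt(400 + 2304) = sqrt(2704) = 52.

52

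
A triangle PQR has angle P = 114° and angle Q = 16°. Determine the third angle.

By the triangle angle sum property, the three interior angles of any triangle add up to 180°.
We know angle P = 114° and angle Q = 16°, so their sum is 130°.
Therefore angle R = 180° - 130° = 50°.

50 degrees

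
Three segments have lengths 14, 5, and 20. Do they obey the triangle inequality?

Check the triangle inequality: 14 + 5 = 19 ≤ 20.
Since the sum of two sides does not exceed the third, no triangle can be formed.

No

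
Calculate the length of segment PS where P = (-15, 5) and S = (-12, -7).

d = sqrt((-12 - -15)^2 + (-7 - 5)^2)
d = sqrt(3^2 + -12^2)
d = sqrt(9 + 144)
d = sqrt(153) = 3*sqrt(17)

3*sqrt(17)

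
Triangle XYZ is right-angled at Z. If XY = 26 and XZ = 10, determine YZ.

YZ = sqrt(26^2 - 10^2) = sqrt(576) = 24

24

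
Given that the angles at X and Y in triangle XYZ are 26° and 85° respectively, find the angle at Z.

Let angle Z = x. Then 26 + 85 + x = 180.
x = 180 - 111 = 69 degrees.

69 degrees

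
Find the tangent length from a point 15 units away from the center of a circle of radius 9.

The tangent, radius, and line from the external point to the center form a right triangle.
The right angle is where the tangent meets the radius.
By the Pythagorean theorem: tangent² + 9² = 15²
tangent² = 225 - 81 = 144
tangent = 12

12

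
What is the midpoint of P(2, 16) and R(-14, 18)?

The midpoint is the point halfway along the segment.
Move half the horizontal distance: 2 + (-14 - 2)/2 = 2 + -16/2 = -6
Move half the vertical distance: 16 + (18 - 16)/2 = 16 + 2/2 = 17
Midpoint = (-6, 17)

(-6, 17)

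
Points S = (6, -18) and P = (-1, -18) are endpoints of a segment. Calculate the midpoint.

The midpoint is the point halfway along the segment.
Move half the horizontal distance: 6 + (-1 - 6)/2 = 6 + -7/2 = 5/2
Move half the vertical distance: -18 + (-18 - -18)/2 = -18 + 0/2 = -18
Midpoint = (5/2, -18)

(5/2, -18)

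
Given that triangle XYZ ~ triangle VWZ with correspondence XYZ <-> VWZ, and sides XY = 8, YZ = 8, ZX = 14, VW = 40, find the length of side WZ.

k = 40/8 = 5. WZ = 5 * 8 = 40.

40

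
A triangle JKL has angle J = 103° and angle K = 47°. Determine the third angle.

The interior angles sum to 180°: angle L = 180 - 103 - 47 = 30°.
The triangle is obtuse (angles 103°, 47°, 30°).

30 degrees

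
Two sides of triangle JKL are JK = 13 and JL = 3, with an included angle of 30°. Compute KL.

By the law of cosines: KL^2 = JK^2 + JL^2 - 2*JK*JL*cos(J)
KL^2 = 13^2 + 3^2 - 2*13*3*cos(30°)
KL^2 = 169 + 9 - 78*(sqrt(3)/2)
KL^2 = 178 - 39*sqrt(3)
KL = sqrt(178 - 39*sqrt(3))

sqrt(178 - 39*sqrt(3))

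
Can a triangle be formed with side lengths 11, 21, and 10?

The longest side is 21. The other two sides sum to 10 + 11 = 21.
Since 21 ≤ 21, the two shorter sides cannot reach around to close the triangle.

No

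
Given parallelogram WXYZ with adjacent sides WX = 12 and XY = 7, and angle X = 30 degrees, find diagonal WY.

Using the law of cosines:
d^2 = 12^2 + 7^2 - 2(12)(7)cos(30 degrees)
d^2 = 144 + 49 - 168*sqrt(3)/2
d^2 = 193 - 84*sqrt(3)
d = sqrt(193 - 84*sqrt(3))

sqrt(193 - 84*sqrt(3))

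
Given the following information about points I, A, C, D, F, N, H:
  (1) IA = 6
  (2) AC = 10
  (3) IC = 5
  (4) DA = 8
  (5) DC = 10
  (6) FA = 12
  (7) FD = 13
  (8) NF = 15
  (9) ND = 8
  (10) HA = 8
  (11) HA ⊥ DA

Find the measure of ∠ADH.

Step 1: By the law of cosines on triangle DAH: DH² = 8² + 8² − 2·8·8·cos(90°) = 128, so DH = 8·√2.
Step 2: By the inverse law of cosines on triangle ADH: cos(∠ADH) = (8² + (8·√2)² − 8²) / (2·8·8·√2) = 128/181.02 = 0.7071, so ∠ADH = 45°.

Therefore, the measure of angle ∠ADH = 45°.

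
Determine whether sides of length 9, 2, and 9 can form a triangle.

Check all three triangle inequalities:
9 + 2 = 11 > 9 ✓
9 + 9 = 18 > 2 ✓
2 + 9 = 11 > 9 ✓
All conditions hold, so these sides form a valid triangle.

Yes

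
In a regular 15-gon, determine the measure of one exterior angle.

Each exterior angle of a regular n-gon is 360 / n.
For n = 15: 360 / 15 = 24 degrees.

24 degrees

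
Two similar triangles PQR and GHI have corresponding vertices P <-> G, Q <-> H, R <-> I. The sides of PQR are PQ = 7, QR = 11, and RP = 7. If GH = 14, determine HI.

k = 14/7 = 2. HI = 2 * 11 = 22.

22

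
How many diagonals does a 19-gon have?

Each of the 19 vertices connects to 16 non-adjacent vertices via diagonals.
Total connections = 19 × 16 = 304, but each diagonal is counted twice.
Number of diagonals = 304 / 2 = 152.

152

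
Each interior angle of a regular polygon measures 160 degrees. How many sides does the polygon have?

Exterior angle = 180 - 160 = 20. n = 360 / 20 = 18.

18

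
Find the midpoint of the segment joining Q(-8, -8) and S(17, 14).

M = ((x₁ + x₂)/2, (y₁ + y₂)/2)
= ((-8 + 17)/2, (-8 + 14)/2)
= (9/2, 6/2) = (9/2, 3)

(9/2, 3)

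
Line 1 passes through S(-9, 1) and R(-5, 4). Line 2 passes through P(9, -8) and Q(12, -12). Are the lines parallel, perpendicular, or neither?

Slope of line 1: m1 = (4 - 1)/(-5 - -9) = 3/4 = 3/4
Slope of line 2: m2 = (-12 - -8)/(12 - 9) = -4/3 = -4/3
m1 * m2 = (3/4) * (-4/3) = -1 = -1, so the lines are perpendicular.

Perpendicular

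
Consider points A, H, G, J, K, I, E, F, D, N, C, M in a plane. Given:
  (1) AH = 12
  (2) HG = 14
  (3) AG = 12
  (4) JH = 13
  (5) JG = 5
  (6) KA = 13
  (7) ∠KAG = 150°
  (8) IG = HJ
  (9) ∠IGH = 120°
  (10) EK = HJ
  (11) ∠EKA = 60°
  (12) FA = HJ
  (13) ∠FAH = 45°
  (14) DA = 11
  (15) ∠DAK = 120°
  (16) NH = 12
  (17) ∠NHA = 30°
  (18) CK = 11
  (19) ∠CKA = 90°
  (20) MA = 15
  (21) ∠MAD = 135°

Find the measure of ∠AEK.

From the given relations: EK = HJ = 13.
Step 1: By the law of cosines on triangle EKA: EA² = 13² + 13² − 2·13·13·cos(60°) = 169, so EA = 13.
Step 2: By the inverse law of cosines on triangle AEK: cos(∠AEK) = (13² + 13² − 13²) / (2·13·13) = 169/338 = 0.5, so ∠AEK = 60°.

Therefore, the measure of angle ∠AEK = 60°.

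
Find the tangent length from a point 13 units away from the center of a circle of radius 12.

Let T be the point of tangency. Then CT ⊥ MT (radius ⊥ tangent).
In right triangle CTM: CM² = CT² + MT²
13² = 12² + MT²
MT² = 25, MT = 5

5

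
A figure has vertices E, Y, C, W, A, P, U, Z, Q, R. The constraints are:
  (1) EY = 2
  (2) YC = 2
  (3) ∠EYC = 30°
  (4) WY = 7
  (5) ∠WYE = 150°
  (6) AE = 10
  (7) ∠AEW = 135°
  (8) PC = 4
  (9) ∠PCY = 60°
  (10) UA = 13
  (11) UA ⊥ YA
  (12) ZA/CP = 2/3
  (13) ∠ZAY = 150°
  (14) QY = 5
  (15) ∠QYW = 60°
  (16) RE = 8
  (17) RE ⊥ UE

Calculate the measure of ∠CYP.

Step 1: By the law of cosines on triangle YCP: YP² = 2² + 4² − 2·2·4·cos(60°) = 12, so YP = 2·√3.
Step 2: By the inverse law of cosines on triangle CYP: cos(∠CYP) = (2² + (2·√3)² − 4²) / (2·2·2·√3) = 0/13.86 = 0, so ∠CYP = 90°.

Therefore, the measure of angle ∠CYP = 90°.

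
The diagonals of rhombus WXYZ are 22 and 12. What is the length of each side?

In a rhombus, the diagonals bisect each other perpendicularly, creating four congruent right triangles.
Each triangle has legs 11 (half of 22) and 6 (half of 12).
The hypotenuse of each right triangle is a side of the rhombus:
side = sqrt(11^2 + 6^2) = sqrt(157)

sqrt(157)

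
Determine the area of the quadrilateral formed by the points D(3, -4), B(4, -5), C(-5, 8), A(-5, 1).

Using the Shoelace formula for a quadrilateral (vertices in order):
Area = (1/2)|sum of (x_i * y_(i+1) - x_(i+1) * y_i)|
Terms: (3*-5 - 4*-4) = 1, (4*8 - -5*-5) = 7, (-5*1 - -5*8) = 35, (-5*-4 - 3*1) = 17
Sum = 60
Area = (1/2)(60) = 30

30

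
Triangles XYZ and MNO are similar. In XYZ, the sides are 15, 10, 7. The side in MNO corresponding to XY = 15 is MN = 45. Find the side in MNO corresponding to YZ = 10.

k = 45/15 = 3. NO = 3 * 10 = 30.

30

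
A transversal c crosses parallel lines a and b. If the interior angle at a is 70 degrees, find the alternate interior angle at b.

Alternate interior angles formed by parallel lines and a transversal are equal.
The given angle is 70 degrees.
The alternate interior angle = 70 degrees.

70 degrees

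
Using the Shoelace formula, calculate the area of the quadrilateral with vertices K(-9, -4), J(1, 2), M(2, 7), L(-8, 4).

Using the Shoelace formula for a quadrilateral (vertices in order):
Area = (1/2)|sum of (x_i * y_(i+1) - x_(i+1) * y_i)|
Terms: (-9*2 - 1*-4) = -14, (1*7 - 2*2) = 3, (2*4 - -8*7) = 64, (-8*-4 - -9*4) = 68
Sum = 121
Area = (1/2)(121) = 121/2

121/2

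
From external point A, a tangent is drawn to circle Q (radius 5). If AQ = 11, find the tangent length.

Let T be the point of tangency. Then QT ⊥ AT (radius ⊥ tangent).
In right triangle QTA: QA² = QT² + AT²
11² = 5² + AT²
AT² = 96, AT = 4*sqrt(6)

4*sqrt(6)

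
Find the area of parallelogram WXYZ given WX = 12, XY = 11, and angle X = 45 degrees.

Area = a * b * sin(theta)
Area = 12 * 11 * sin(45 degrees)
Area = 132 * sqrt(2)/2
Area = 66*sqrt(2)

66*sqrt(2)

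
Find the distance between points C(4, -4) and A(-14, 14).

The horizontal distance is |-14 - 4| = 18 and the vertical distance is |14 - -4| = 18.
By the Pythagorean theorem, d = sqrt(18^2 + 18^2) = sqrt(648) = 18*sqrt(2).

18*sqrt(2)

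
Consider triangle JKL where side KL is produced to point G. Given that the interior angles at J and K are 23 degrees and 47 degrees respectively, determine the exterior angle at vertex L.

The interior angle at L is 180 - 23 - 47 = 110 degrees.
The exterior angle and interior angle at L are supplementary:
Exterior angle = 180 - 110 = 70 degrees.

70 degrees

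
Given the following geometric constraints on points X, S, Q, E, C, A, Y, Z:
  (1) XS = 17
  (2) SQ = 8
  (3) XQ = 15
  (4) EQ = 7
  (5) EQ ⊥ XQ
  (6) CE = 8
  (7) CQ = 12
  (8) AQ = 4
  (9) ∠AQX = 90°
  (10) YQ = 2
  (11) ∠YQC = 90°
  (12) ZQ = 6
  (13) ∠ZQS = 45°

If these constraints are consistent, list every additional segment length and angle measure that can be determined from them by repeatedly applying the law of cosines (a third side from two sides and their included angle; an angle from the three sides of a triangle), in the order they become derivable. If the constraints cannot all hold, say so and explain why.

The constraints are consistent. Derivable facts, in order:
After 1 step:
- CY = 2·√37
- SZ ≈ 5.67
- XA ≈ 15.52
- XE ≈ 16.55
- ∠CEQ = 106.07°
- ∠CQE = 39.84°
- ∠ECQ = 34.09°
- ∠QSX = 61.93°
- ∠QXS = 28.07°
- ∠SQX = 90°
After 2 steps:
- ∠AXQ = 14.93°
- ∠CYQ = 80.54°
- ∠EXQ = 25.02°
- ∠QAX = 75.07°
- ∠QCY = 9.46°
- ∠QEX = 64.98°
- ∠QSZ = 48.47°
- ∠QZS = 86.53°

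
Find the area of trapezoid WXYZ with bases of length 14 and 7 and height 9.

Area = (14 + 7) * 9 / 2 = 189 / 2 = 189/2

189/2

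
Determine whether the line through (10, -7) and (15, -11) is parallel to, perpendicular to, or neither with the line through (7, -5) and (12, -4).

Slope of line 1: m1 = (-11 - -7)/(15 - 10) = -4/5 = -4/5
Slope of line 2: m2 = (-4 - -5)/(12 - 7) = 1/5 = 1/5
For parallel lines we need equal slopes: -4/5 != 1/5.
For perpendicular lines we need m1*m2 = -1: (-4/5)(1/5) = -4/25 != -1.
Since neither condition holds, the lines are neither parallel nor perpendicular.

Neither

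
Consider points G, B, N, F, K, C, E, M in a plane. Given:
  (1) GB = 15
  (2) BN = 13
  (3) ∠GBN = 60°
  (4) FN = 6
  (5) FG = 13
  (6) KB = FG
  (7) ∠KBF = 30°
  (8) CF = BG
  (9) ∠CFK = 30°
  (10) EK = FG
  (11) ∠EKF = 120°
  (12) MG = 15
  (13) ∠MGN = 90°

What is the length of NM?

Step 1: By the law of cosines on triangle GBN: GN² = 15² + 13² − 2·15·13·cos(60°) = 199, so GN = √199.
Step 2: By the law of cosines on triangle NGM: NM² = √199² + 15² − 2·√199·15·cos(90°) = 424, so NM = 2·√106.

Therefore, the length of NM = 2·√106.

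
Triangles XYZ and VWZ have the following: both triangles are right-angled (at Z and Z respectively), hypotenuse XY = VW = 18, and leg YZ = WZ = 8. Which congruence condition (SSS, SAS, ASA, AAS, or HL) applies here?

The given information matches HL: The hypotenuse and one leg of two right triangles are equal (Hypotenuse-Leg).

HL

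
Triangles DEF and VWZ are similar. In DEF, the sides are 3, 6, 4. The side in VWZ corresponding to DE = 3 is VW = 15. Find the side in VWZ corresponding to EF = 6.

Since the triangles are similar, the ratio of corresponding sides is constant.
Scale factor k = VW / DE = 15 / 3 = 5
WZ = k * EF = 5 * 6 = 30

30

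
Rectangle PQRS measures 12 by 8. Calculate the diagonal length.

Using the Pythagorean theorem:
d² = 12² + 8² = 144 + 64 = 208
d = sqrt(208) = 4*sqrt(13)

4*sqrt(13)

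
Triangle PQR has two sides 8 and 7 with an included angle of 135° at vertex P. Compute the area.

Area = (1/2) * PQ * PR * sin(P)
Area = (1/2) * 8 * 7 * sin(135°)
Area = (1/2) * 8 * 7 * sqrt(2)/2
Area = 14*sqrt(2)

14*sqrt(2)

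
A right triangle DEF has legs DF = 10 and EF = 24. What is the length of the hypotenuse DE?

In a right triangle, the square of the hypotenuse equals the sum of the squares of the two legs.
The legs are 10 and 24, so the hypotenuse = sqrt(100 + 576) = sqrt(676) = 26.

26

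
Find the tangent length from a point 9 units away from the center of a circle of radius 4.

tangent = √(d² - r²) = √(9² - 4²) = √(81 - 16) = √65 = sqrt(65)

sqrt(65)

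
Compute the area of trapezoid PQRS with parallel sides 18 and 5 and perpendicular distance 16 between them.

Area = (18 + 5) * 16 / 2 = 368 / 2 = 184

184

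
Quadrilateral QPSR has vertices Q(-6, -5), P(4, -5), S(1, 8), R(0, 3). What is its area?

Shoelace: sum of cross terms = 108, Area = (1/2)|108| = 54

54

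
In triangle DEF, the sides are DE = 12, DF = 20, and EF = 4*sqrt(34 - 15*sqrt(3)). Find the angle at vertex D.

cos(D) = (12² + 20² - (4*sqrt(34 - 15*sqrt(3)))²) / (2 × 12 × 20) = sqrt(3)/2, so D = arccos(sqrt(3)/2) = 30°.

30°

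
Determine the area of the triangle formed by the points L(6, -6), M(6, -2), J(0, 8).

Using the Shoelace formula for a triangle:
Area = (1/2)|x0(y1 - y2) + x1(y2 - y0) + x2(y0 - y1)|
Area = (1/2)|6(-2 - 8) + 6(8 - -6) + 0(-6 - -2)|
Area = (1/2)|-60 + 84 + 0|
Area = (1/2)|24|
Area = (1/2)(24)
Area = 12

12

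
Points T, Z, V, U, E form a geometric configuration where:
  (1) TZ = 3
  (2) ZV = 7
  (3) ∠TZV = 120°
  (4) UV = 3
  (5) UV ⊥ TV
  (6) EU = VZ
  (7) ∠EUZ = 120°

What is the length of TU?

Step 1: By the law of cosines on triangle VZT: VT² = 7² + 3² − 2·7·3·cos(120°) = 79, so VT = √79.
Step 2: By the law of cosines on triangle TVU: TU² = √79² + 3² − 2·√79·3·cos(90°) = 88, so TU = 2·√22.

Therefore, the length of TU = 2·√22.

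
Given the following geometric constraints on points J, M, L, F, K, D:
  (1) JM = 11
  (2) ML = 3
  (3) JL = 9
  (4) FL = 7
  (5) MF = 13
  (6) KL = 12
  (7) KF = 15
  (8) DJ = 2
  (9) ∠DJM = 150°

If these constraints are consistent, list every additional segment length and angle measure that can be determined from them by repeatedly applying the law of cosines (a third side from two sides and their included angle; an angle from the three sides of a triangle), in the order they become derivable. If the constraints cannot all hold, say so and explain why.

These constraints are not satisfiable: by the triangle inequality in triangle LMF, (2) ML = 3 and (4) FL = 7 force MF ≤ 3 + 7 = 10, but (5) says MF = 13. No planar figure meets all of them, so nothing further can be derived.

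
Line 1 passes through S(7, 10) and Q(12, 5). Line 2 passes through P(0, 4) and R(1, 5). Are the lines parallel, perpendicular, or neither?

Slope of line 1: m1 = (5 - 10)/(12 - 7) = -5/5 = -1
Slope of line 2: m2 = (5 - 4)/(1 - 0) = 1/1 = 1
m1 * m2 = -1, so perpendicular.

Perpendicular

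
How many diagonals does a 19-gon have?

Each of the 19 vertices connects to 16 non-adjacent vertices via diagonals.
Total connections = 19 × 16 = 304, but each diagonal is counted twice.
Number of diagonals = 304 / 2 = 152.

152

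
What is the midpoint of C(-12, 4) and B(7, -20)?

The midpoint is the point halfway along the segment.
Move half the horizontal distance: -12 + (7 - -12)/2 = -12 + 19/2 = -5/2
Move half the vertical distance: 4 + (-20 - 4)/2 = 4 + -24/2 = -8
Midpoint = (-5/2, -8)

(-5/2, -8)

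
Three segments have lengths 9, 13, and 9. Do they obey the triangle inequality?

Check all three triangle inequalities:
9 + 13 = 22 > 9 ✓
9 + 9 = 18 > 13 ✓
13 + 9 = 22 > 9 ✓
All conditions hold, so these sides form a valid triangle.

Yes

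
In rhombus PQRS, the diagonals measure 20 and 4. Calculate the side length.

Half-diagonals are 10 and 2. side = sqrt(10^2 + 2^2) = sqrt(104) = 2*sqrt(26)

2*sqrt(26)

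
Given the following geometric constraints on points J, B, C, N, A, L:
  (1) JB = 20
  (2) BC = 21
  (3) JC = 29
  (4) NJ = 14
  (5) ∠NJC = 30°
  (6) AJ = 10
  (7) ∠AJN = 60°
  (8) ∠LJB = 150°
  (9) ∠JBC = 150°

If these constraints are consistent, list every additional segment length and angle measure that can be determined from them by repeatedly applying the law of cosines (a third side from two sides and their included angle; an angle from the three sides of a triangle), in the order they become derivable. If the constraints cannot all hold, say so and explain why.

These constraints are not satisfiable: (1), (2) and (3) fix all three sides of triangle JBC, so by the law of cosines cos(∠JBC) = (20² + 21² − 29²) / (2·20·21) = 0.0000, i.e. ∠JBC ≈ 90°, which contradicts (9) ∠JBC = 150°. No planar figure meets all of them, so nothing further can be derived.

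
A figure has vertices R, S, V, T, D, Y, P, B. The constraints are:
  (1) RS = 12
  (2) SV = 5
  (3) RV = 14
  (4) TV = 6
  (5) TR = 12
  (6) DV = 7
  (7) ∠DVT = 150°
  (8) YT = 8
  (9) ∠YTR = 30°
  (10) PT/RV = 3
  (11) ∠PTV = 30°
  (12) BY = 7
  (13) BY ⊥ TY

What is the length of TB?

Step 1: By the law of cosines on triangle TYB: TB² = 8² + 7² − 2·8·7·cos(90°) = 113, so TB = √113.

Therefore, the length of TB = √113.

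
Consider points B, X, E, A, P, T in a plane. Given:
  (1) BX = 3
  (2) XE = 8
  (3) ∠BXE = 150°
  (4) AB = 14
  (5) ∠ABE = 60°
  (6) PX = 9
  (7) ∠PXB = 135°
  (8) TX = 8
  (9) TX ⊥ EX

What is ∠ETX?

Step 1: By the law of cosines on triangle TXE: TE² = 8² + 8² − 2·8·8·cos(90°) = 128, so TE = 8·√2.
Step 2: By the inverse law of cosines on triangle ETX: cos(∠ETX) = ((8·√2)² + 8² − 8²) / (2·8·√2·8) = 128/181.02 = 0.7071, so ∠ETX = 45°.

Therefore, the measure of angle ∠ETX = 45°.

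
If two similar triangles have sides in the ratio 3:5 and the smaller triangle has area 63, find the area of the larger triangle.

For similar figures, the area ratio equals the square of the side ratio.
Side ratio (the smaller triangle to the larger triangle) = 3:5, so area ratio = 3^2:5^2 = 9:25.
If the area of the smaller triangle is 63, then the area of the larger triangle = 63 * (25/9) = 175.

175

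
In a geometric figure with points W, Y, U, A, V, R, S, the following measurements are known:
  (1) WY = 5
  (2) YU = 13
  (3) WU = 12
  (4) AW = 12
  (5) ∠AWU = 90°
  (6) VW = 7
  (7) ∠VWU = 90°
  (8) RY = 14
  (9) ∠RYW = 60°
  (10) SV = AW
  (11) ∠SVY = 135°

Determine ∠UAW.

Step 1: By the law of cosines on triangle AWU: AU² = 12² + 12² − 2·12·12·cos(90°) = 288, so AU = 12·√2.
Step 2: By the inverse law of cosines on triangle UAW: cos(∠UAW) = ((12·√2)² + 12² − 12²) / (2·12·√2·12) = 288/407.29 = 0.7071, so ∠UAW = 45°.

Therefore, the measure of angle ∠UAW = 45°.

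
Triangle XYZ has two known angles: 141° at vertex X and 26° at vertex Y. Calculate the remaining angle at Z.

By the triangle angle sum property, the three interior angles of any triangle add up to 180°.
We know angle X = 141° and angle Y = 26°, so their sum is 167°.
Therefore angle Z = 180° - 167° = 13°.

13 degrees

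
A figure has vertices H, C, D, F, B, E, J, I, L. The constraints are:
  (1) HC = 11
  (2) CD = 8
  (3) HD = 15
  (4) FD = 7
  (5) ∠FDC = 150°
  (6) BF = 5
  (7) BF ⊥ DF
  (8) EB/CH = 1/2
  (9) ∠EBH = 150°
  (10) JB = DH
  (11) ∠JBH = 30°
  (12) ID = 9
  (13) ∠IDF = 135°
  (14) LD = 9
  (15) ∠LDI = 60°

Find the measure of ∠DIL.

Step 1: By the law of cosines on triangle IDL: IL² = 9² + 9² − 2·9·9·cos(60°) = 81, so IL = 9.
Step 2: By the inverse law of cosines on triangle DIL: cos(∠DIL) = (9² + 9² − 9²) / (2·9·9) = 81/162 = 0.5, so ∠DIL = 60°.

Therefore, the measure of angle ∠DIL = 60°.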